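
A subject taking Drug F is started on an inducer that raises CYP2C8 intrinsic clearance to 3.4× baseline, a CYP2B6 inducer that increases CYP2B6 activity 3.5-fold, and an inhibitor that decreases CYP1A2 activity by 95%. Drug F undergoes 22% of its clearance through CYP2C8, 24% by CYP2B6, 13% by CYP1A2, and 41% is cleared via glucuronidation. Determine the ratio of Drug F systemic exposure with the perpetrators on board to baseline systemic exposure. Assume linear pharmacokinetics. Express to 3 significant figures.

CYP2C8: 0.22 × 3.4 = 0.748
CYP2B6: 0.24 × 3.5 = 0.84
CYP1A2: 0.13 × 0.05 = 0.0065
Other: 0.41 (unchanged)
Relative clearance = 0.748 + 0.84 + 0.0065 + 0.41 = 2.0045.
Because systemic exposure varies inversely with clearance, the combined effect is 1 / 2.0045 = 0.499.

0.499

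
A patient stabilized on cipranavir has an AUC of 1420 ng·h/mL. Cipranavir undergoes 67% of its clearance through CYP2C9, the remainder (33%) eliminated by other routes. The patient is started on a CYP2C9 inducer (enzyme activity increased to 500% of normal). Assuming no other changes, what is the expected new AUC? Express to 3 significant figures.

The CYP2C9 pathway (67% of clearance) increases to 5× activity: 0.67 × 5 = 3.35.
The remaining 33% of clearance is unaffected.
CL_new/CL_old = 3.35 + 0.33 = 3.68.
With dosing unchanged, AUC scales as 1/CL: 1420 / 3.68 = 386 ng·h/mL.

386 ng·h/mL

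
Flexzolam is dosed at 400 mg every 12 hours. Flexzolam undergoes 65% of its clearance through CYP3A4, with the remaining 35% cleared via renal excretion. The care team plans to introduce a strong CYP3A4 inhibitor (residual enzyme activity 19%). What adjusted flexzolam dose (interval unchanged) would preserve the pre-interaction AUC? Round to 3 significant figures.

189 mg

CYP3A4: 0.65 × 0.19 = 0.1235
Other: 0.35 (unchanged)
Relative clearance = 0.1235 + 0.35 = 0.4735.
Exposure is unchanged when dose changes in proportion to clearance. New dose = 400 mg × 0.4735 = 189 mg.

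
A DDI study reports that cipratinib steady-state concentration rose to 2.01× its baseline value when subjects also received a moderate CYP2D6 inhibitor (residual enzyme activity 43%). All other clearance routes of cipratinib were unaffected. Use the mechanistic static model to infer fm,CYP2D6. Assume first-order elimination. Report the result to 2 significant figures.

0.88

Let x = fm,CYP2D6. Because steady-state concentration ∝ 1/CL, relative clearance fell to 1/2.01 = 0.4975.
Setting x·0.43 + (1 − x) = 0.4975 and solving: x = (0.4975 − 1)/(0.43 − 1) = 0.88.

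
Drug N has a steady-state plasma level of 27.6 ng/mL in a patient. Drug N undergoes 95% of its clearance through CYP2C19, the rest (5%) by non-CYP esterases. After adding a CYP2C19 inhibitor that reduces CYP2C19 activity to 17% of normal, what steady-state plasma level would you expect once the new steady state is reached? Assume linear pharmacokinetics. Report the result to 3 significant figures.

The CYP2C19 pathway (95% of clearance) drops to 0.17× activity: 0.95 × 0.17 = 0.1615.
The remaining 5% of clearance is unaffected.
New clearance relative to baseline: 0.1615 + 0.05 = 0.2115.
With dosing unchanged, steady-state plasma level scales as 1/CL: 27.6 / 0.2115 = 130 ng/mL.

130 ng/mL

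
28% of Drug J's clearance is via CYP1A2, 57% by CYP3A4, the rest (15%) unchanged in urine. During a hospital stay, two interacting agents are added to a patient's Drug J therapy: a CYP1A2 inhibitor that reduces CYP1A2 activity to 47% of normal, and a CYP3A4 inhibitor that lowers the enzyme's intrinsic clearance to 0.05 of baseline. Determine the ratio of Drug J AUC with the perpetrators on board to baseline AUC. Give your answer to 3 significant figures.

The CYP1A2 pathway (28% of clearance) drops to 0.47× activity: 0.28 × 0.47 = 0.1316.
The CYP3A4 pathway (57% of clearance) is reduced to 0.05× activity: 0.57 × 0.05 = 0.0285.
Non-CYP routes (15%) are unchanged.
CL_new/CL_old = 0.1316 + 0.0285 + 0.15 = 0.3101.
Because AUC varies inversely with clearance, the combined effect is 1 / 0.3101 = 3.22.

3.22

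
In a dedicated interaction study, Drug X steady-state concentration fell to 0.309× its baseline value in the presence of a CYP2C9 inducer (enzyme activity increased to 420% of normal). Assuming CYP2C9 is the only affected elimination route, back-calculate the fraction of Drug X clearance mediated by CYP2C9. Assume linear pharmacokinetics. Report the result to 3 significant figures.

CL'/CL = 1 / 0.309 = 3.236
4.2·fm + (1 − fm) = 3.236
fm = (3.236 − 1) / (4.2 − 1) = 0.699

0.699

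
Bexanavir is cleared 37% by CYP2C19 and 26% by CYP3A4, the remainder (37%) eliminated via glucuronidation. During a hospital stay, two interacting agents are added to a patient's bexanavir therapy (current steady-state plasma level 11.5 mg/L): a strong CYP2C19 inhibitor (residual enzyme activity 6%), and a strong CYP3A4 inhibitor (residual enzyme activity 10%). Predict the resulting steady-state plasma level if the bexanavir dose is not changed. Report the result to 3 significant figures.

27.5 mg/L

The CYP2C19 pathway (37% of clearance) drops to 0.06× activity: 0.37 × 0.06 = 0.0222.
The CYP3A4 pathway (26% of clearance) drops to 0.1× activity: 0.26 × 0.1 = 0.026.
The remaining 37% of clearance is unaffected.
Relative clearance = 0.0222 + 0.026 + 0.37 = 0.4182.
New steady-state plasma level = 11.5 / 0.4182 = 27.5 mg/L (concentration scales inversely with clearance).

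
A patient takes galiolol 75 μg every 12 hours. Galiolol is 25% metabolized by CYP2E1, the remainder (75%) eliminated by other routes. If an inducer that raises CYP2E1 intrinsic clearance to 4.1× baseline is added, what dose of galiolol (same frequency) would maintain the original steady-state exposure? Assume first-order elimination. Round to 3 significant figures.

133 μg

The CYP2E1 pathway (25% of clearance) rises to 4.1× activity: 0.25 × 4.1 = 1.025.
The remaining 75% of clearance is unaffected.
Relative clearance = 1.025 + 0.75 = 1.775.
Css,avg = (dose rate)/CL, so holding Css fixed requires dose ∝ CL: 75 × 1.775 = 133 μg.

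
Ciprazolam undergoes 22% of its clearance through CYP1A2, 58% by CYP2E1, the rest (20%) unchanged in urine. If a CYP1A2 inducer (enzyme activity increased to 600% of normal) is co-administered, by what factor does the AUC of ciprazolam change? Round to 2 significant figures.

The CYP1A2 pathway (22% of clearance) rises to 6× activity: 0.22 × 6 = 1.32.
CYP2E1 (58%) and the residual 20% are unaffected.
Relative clearance = 1.32 + 0.58 + 0.2 = 2.1.
Since AUC ∝ 1/CL, the ratio is 1 / 2.1 = 0.48.

0.48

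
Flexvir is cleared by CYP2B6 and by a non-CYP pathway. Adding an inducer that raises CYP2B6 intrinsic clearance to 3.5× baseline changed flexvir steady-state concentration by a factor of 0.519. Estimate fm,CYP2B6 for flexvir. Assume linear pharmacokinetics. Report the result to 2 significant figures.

Let x = fm,CYP2B6. Because steady-state concentration ∝ 1/CL, relative clearance rose to 1/0.519 = 1.927.
Setting x·3.5 + (1 − x) = 1.927 and solving: x = (1.927 − 1)/(3.5 − 1) = 0.37.

0.37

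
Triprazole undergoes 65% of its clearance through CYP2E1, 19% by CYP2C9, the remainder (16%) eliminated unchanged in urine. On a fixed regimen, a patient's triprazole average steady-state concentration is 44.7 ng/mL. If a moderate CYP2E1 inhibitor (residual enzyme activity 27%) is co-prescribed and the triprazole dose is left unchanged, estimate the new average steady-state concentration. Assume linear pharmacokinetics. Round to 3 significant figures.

85.1 ng/mL

The CYP2E1 pathway (65% of clearance) is reduced to 0.27× activity: 0.65 × 0.27 = 0.1755.
CYP2C9 (19%) and the residual 16% are unaffected.
New clearance relative to baseline: 0.1755 + 0.19 + 0.16 = 0.5255.
Average steady-state concentration ∝ 1/CL, so new value = 44.7 / 0.5255 = 85.1 ng/mL.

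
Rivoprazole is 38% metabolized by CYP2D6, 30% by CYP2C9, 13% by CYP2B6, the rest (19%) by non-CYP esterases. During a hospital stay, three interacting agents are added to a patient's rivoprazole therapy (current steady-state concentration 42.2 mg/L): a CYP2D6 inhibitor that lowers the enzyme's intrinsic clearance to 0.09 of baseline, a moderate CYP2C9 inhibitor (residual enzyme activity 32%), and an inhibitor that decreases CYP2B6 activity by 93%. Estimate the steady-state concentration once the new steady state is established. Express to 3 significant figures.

128 mg/L

CYP2D6: 0.38 × 0.09 = 0.0342
CYP2C9: 0.3 × 0.32 = 0.096
CYP2B6: 0.13 × 0.07 = 0.0091
Other: 0.19 (unchanged)
New clearance relative to baseline: 0.0342 + 0.096 + 0.0091 + 0.19 = 0.3293.
New steady-state concentration = 42.2 / 0.3293 = 128 mg/L (concentration scales inversely with clearance).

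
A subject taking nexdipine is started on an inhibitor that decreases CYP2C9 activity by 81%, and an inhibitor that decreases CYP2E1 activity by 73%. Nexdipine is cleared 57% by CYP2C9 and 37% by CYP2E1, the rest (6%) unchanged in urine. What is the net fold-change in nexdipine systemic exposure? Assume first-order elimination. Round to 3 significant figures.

3.73

The CYP2C9 pathway (57% of clearance) is reduced to 0.19× activity: 0.57 × 0.19 = 0.1083.
The CYP2E1 pathway (37% of clearance) falls to 0.27× activity: 0.37 × 0.27 = 0.0999.
The remaining 6% of clearance is unaffected.
New clearance relative to baseline: 0.1083 + 0.0999 + 0.06 = 0.2682.
Because systemic exposure varies inversely with clearance, the combined effect is 1 / 0.2682 = 3.73.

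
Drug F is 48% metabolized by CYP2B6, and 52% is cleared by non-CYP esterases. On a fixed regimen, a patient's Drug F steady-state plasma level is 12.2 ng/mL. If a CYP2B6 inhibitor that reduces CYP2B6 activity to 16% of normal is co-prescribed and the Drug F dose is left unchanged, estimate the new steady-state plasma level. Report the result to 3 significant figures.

20.4 ng/mL

CYP2B6: 0.48 × 0.16 = 0.0768
Other: 0.52 (unchanged)
CL_new/CL_old = 0.0768 + 0.52 = 0.5968.
Steady-state plasma level ∝ 1/CL, so new value = 12.2 / 0.5968 = 20.4 ng/mL.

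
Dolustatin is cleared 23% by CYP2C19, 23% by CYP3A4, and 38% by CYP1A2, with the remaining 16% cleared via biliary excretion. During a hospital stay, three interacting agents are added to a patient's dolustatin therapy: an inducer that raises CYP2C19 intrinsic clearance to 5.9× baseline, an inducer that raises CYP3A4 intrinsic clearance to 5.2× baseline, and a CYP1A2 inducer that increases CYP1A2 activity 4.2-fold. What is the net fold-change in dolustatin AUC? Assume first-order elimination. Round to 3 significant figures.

0.232

CYP2C19: 0.23 × 5.9 = 1.357
CYP3A4: 0.23 × 5.2 = 1.196
CYP1A2: 0.38 × 4.2 = 1.596
Other: 0.16 (unchanged)
Relative clearance = 1.357 + 1.196 + 1.596 + 0.16 = 4.309.
AUC ∝ 1/CL: fold-change = 1 / 4.309 = 0.232.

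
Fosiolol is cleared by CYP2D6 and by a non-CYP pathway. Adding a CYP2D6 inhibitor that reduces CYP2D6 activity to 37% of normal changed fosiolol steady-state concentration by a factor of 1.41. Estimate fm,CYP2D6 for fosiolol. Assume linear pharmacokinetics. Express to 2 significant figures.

Write x for the fraction cleared via CYP2D6. The observed steady-state concentration change means clearance fell to 1/1.41 = 0.7092 of baseline.
Setting x·0.37 + (1 − x) = 0.7092 and solving: x = (0.7092 − 1)/(0.37 − 1) = 0.46.

0.46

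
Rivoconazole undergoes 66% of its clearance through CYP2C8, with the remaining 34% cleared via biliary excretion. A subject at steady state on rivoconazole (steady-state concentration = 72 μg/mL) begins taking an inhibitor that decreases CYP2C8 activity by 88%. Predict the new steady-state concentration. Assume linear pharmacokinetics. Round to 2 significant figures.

1.7 × 10² μg/mL

The CYP2C8 pathway (66% of clearance) drops to 0.12× activity: 0.66 × 0.12 = 0.0792.
The remaining 34% of clearance is unaffected.
Relative clearance = 0.0792 + 0.34 = 0.4192.
With dosing unchanged, steady-state concentration scales as 1/CL: 72 / 0.4192 = 1.7 × 10² μg/mL.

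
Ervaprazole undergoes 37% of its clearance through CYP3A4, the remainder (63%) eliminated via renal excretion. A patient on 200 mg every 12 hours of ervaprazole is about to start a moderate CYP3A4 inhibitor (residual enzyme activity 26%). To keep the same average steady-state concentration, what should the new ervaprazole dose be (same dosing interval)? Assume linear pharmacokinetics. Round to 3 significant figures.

145 mg

The CYP3A4 pathway (37% of clearance) is reduced to 0.26× activity: 0.37 × 0.26 = 0.0962.
The remaining 63% of clearance is unaffected.
CL_new/CL_old = 0.0962 + 0.63 = 0.7262.
Exposure is unchanged when dose changes in proportion to clearance. New dose = 200 mg × 0.7262 = 145 mg.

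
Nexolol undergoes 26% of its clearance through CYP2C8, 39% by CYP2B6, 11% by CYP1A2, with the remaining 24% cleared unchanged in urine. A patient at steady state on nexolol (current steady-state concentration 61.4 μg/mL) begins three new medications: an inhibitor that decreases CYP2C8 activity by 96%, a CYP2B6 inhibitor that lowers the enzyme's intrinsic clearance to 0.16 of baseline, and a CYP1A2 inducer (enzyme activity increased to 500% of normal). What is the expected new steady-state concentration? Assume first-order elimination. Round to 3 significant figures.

The CYP2C8 pathway (26% of clearance) falls to 0.04× activity: 0.26 × 0.04 = 0.0104.
The CYP2B6 pathway (39% of clearance) is reduced to 0.16× activity: 0.39 × 0.16 = 0.0624.
The CYP1A2 pathway (11% of clearance) is boosted to 5× activity: 0.11 × 5 = 0.55.
The remaining 24% of clearance is unaffected.
New clearance relative to baseline: 0.0104 + 0.0624 + 0.55 + 0.24 = 0.8628.
Dividing the baseline by the relative clearance: 61.4 / 0.8628 = 71.2 μg/mL.

71.2 μg/mL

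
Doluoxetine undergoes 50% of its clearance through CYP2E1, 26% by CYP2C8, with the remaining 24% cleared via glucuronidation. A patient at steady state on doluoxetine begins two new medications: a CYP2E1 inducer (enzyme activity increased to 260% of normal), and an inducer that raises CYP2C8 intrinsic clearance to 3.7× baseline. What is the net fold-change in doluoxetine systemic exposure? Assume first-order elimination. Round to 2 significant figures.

CYP2E1: 0.5 × 2.6 = 1.3
CYP2C8: 0.26 × 3.7 = 0.962
Other: 0.24 (unchanged)
Relative clearance = 1.3 + 0.962 + 0.24 = 2.502.
Net systemic exposure ratio = 1 / 2.502 = 0.40.

0.40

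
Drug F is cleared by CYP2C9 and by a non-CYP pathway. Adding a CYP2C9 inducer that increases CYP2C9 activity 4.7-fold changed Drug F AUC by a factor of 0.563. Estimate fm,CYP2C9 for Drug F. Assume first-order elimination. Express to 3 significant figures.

0.210

Let x = fm,CYP2C9. Because AUC ∝ 1/CL, relative clearance rose to 1/0.563 = 1.776.
Setting x·4.7 + (1 − x) = 1.776 and solving: x = (1.776 − 1)/(4.7 − 1) = 0.210.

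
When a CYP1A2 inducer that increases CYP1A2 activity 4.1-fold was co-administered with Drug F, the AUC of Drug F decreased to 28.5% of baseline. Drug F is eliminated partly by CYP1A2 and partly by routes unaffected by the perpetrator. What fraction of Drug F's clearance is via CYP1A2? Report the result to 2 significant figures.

0.81

Call the CYP1A2 fraction fm. After the interaction, CL_new/CL_old = fm × 4.1 + (1 − fm).
AUC ratio = 1 / (new CL fraction), so new CL fraction = 1 / 0.285 = 3.509.
fm × 4.1 + 1 − fm = 3.509  ⇒  fm × (4.1 − 1) = 2.509  ⇒  fm = 0.81.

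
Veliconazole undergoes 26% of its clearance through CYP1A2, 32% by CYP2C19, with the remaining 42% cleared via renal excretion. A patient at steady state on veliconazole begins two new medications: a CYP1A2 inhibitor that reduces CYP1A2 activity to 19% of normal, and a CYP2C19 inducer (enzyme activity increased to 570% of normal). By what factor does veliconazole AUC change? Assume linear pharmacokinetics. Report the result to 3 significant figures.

CYP1A2: 0.26 × 0.19 = 0.0494
CYP2C19: 0.32 × 5.7 = 1.824
Other: 0.42 (unchanged)
New clearance relative to baseline: 0.0494 + 1.824 + 0.42 = 2.2934.
Net AUC ratio = 1 / 2.2934 = 0.436.

0.436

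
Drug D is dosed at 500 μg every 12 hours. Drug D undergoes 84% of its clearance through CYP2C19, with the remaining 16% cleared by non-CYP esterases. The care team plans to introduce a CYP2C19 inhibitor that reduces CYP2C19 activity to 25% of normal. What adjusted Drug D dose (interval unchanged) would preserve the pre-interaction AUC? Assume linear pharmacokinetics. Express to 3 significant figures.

185 μg

CYP2C19: 0.84 × 0.25 = 0.21
Other: 0.16 (unchanged)
New clearance relative to baseline: 0.21 + 0.16 = 0.37.
Css,avg = (dose rate)/CL, so holding Css fixed requires dose ∝ CL: 500 × 0.37 = 185 μg.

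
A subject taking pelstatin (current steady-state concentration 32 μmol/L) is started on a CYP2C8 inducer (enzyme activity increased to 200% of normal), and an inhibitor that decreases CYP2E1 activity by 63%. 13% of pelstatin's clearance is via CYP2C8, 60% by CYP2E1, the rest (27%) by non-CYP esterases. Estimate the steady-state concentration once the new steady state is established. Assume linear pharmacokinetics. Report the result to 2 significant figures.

The CYP2C8 pathway (13% of clearance) rises to 2× activity: 0.13 × 2 = 0.26.
The CYP2E1 pathway (60% of clearance) drops to 0.37× activity: 0.6 × 0.37 = 0.222.
Non-CYP routes (27%) are unchanged.
New clearance relative to baseline: 0.26 + 0.222 + 0.27 = 0.752.
Dividing the baseline by the relative clearance: 32 / 0.752 = 43 μmol/L.

43 μmol/L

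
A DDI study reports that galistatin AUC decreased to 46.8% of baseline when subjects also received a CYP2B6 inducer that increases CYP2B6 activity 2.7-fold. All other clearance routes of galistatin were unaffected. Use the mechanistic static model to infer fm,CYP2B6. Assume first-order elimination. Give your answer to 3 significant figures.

Let fm be the CYP2B6 fraction. New clearance relative to baseline = fm × 2.7 + (1 − fm).
AUC ratio = 1 / (new CL fraction), so new CL fraction = 1 / 0.468 = 2.137.
fm × 2.7 + 1 − fm = 2.137  ⇒  fm × (2.7 − 1) = 1.137  ⇒  fm = 0.669.

0.669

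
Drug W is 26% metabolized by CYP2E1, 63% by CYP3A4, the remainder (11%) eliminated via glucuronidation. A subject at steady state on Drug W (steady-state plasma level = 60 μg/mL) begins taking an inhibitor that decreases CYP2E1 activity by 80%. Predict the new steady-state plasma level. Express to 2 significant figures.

76 μg/mL

The CYP2E1 pathway (26% of clearance) drops to 0.2× activity: 0.26 × 0.2 = 0.052.
CYP3A4 (63%) and the residual 11% are unaffected.
New clearance relative to baseline: 0.052 + 0.63 + 0.11 = 0.792.
With dosing unchanged, steady-state plasma level scales as 1/CL: 60 / 0.792 = 76 μg/mL.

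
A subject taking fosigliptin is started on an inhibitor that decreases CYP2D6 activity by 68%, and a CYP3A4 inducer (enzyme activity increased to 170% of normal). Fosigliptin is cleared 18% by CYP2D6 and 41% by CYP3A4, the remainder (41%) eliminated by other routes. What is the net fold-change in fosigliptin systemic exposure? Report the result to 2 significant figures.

The CYP2D6 pathway (18% of clearance) drops to 0.32× activity: 0.18 × 0.32 = 0.0576.
The CYP3A4 pathway (41% of clearance) is boosted to 1.7× activity: 0.41 × 1.7 = 0.697.
Non-CYP routes (41%) are unchanged.
Relative clearance = 0.0576 + 0.697 + 0.41 = 1.1646.
Systemic exposure ∝ 1/CL: fold-change = 1 / 1.1646 = 0.86.

0.86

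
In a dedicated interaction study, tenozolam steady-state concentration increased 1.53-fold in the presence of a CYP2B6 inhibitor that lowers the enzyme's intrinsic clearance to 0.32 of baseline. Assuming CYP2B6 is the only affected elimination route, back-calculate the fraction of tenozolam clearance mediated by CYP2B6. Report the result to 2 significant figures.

0.51

Let fm be the CYP2B6 fraction. New clearance relative to baseline = fm × 0.32 + (1 − fm).
Steady-state concentration ratio = 1 / (new CL fraction), so new CL fraction = 1 / 1.53 = 0.6536.
fm × 0.32 + 1 − fm = 0.6536  ⇒  fm × (0.32 − 1) = −0.3464  ⇒  fm = 0.51.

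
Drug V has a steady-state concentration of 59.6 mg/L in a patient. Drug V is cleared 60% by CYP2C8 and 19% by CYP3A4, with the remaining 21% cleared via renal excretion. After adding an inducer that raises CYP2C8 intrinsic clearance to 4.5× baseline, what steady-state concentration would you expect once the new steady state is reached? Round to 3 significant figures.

CYP2C8: 0.6 × 4.5 = 2.7
CYP3A4: 0.19 (unchanged)
Other: 0.21 (unchanged)
New clearance relative to baseline: 2.7 + 0.19 + 0.21 = 3.1.
With dosing unchanged, steady-state concentration scales as 1/CL: 59.6 / 3.1 = 19.2 mg/L.

19.2 mg/L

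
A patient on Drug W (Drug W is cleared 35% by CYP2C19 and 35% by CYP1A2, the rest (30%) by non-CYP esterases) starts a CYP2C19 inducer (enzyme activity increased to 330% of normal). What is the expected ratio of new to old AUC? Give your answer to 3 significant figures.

The CYP2C19 pathway (35% of clearance) rises to 3.3× activity: 0.35 × 3.3 = 1.155.
CYP1A2 (35%) and the residual 30% are unaffected.
New clearance relative to baseline: 1.155 + 0.35 + 0.3 = 1.805.
Since AUC ∝ 1/CL, the ratio is 1 / 1.805 = 0.554.

0.554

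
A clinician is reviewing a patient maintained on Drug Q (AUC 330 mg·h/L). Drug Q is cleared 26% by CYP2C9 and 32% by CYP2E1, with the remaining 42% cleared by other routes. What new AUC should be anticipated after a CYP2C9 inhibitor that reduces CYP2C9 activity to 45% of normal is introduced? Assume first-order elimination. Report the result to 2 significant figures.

3.9 × 10² mg·h/L

CYP2C9: 0.26 × 0.45 = 0.117
CYP2E1: 0.32 (unchanged)
Other: 0.42 (unchanged)
New clearance relative to baseline: 0.117 + 0.32 + 0.42 = 0.857.
With dosing unchanged, AUC scales as 1/CL: 330 / 0.857 = 3.9 × 10² mg·h/L.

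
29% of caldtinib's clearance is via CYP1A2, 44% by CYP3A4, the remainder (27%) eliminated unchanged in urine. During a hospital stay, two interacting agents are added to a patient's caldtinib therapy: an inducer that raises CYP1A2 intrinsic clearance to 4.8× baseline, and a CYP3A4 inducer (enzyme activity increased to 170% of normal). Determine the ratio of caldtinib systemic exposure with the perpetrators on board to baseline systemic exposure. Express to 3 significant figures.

0.415

The CYP1A2 pathway (29% of clearance) increases to 4.8× activity: 0.29 × 4.8 = 1.392.
The CYP3A4 pathway (44% of clearance) increases to 1.7× activity: 0.44 × 1.7 = 0.748.
Non-CYP routes (27%) are unchanged.
Relative clearance = 1.392 + 0.748 + 0.27 = 2.41.
Because systemic exposure varies inversely with clearance, the combined effect is 1 / 2.41 = 0.415.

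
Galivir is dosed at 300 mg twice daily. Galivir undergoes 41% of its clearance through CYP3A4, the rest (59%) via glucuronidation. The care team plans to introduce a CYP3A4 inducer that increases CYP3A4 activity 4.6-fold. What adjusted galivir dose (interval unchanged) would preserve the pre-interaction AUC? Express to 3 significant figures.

743 mg

CYP3A4: 0.41 × 4.6 = 1.886
Other: 0.59 (unchanged)
Relative clearance = 1.886 + 0.59 = 2.476.
To maintain the same steady-state level, dose must scale with clearance: new dose = 300 × 2.476 = 743 mg.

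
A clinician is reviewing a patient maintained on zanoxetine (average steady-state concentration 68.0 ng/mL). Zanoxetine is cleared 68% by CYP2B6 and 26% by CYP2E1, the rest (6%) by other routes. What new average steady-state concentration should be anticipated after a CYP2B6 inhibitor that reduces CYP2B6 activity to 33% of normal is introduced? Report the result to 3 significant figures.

125 ng/mL

CYP2B6: 0.68 × 0.33 = 0.2244
CYP2E1: 0.26 (unchanged)
Other: 0.06 (unchanged)
New clearance relative to baseline: 0.2244 + 0.26 + 0.06 = 0.5444.
Average steady-state concentration ∝ 1/CL, so new value = 68.0 / 0.5444 = 125 ng/mL.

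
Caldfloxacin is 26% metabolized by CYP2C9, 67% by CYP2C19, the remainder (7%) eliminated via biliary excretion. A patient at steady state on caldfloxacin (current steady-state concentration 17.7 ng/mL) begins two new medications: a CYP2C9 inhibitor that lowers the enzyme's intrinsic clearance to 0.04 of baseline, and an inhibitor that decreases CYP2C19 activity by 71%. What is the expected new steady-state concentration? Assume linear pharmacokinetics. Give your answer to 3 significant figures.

64.4 ng/mL

CYP2C9: 0.26 × 0.04 = 0.0104
CYP2C19: 0.67 × 0.29 = 0.1943
Other: 0.07 (unchanged)
CL_new/CL_old = 0.0104 + 0.1943 + 0.07 = 0.2747.
Dividing the baseline by the relative clearance: 17.7 / 0.2747 = 64.4 ng/mL.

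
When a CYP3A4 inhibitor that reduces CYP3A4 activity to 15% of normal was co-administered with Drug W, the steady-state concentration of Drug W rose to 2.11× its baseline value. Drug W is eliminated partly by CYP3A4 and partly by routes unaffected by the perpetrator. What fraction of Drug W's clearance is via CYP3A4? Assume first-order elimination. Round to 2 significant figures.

Call the CYP3A4 fraction fm. After the interaction, CL_new/CL_old = fm × 0.15 + (1 − fm).
Steady-state concentration ratio = 1 / (new CL fraction), so new CL fraction = 1 / 2.11 = 0.4739.
fm × 0.15 + 1 − fm = 0.4739  ⇒  fm × (0.15 − 1) = −0.5261  ⇒  fm = 0.62.

0.62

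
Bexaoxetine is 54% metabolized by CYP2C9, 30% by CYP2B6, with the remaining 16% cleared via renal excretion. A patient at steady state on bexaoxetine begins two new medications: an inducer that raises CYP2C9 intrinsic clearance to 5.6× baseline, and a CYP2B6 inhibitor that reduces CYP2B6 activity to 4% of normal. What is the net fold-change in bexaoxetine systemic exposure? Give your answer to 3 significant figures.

0.313

The CYP2C9 pathway (54% of clearance) increases to 5.6× activity: 0.54 × 5.6 = 3.024.
The CYP2B6 pathway (30% of clearance) is reduced to 0.04× activity: 0.3 × 0.04 = 0.012.
The remaining 16% of clearance is unaffected.
CL_new/CL_old = 3.024 + 0.012 + 0.16 = 3.196.
Systemic exposure ∝ 1/CL: fold-change = 1 / 3.196 = 0.313.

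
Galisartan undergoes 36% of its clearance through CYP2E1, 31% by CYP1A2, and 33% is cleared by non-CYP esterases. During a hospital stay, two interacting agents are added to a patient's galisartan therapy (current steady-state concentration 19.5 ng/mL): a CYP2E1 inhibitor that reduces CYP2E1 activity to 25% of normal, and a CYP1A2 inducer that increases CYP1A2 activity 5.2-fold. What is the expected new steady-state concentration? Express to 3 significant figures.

9.60 ng/mL

The CYP2E1 pathway (36% of clearance) falls to 0.25× activity: 0.36 × 0.25 = 0.09.
The CYP1A2 pathway (31% of clearance) rises to 5.2× activity: 0.31 × 5.2 = 1.612.
The remaining 33% of clearance is unaffected.
Relative clearance = 0.09 + 1.612 + 0.33 = 2.032.
Dividing the baseline by the relative clearance: 19.5 / 2.032 = 9.60 ng/mL.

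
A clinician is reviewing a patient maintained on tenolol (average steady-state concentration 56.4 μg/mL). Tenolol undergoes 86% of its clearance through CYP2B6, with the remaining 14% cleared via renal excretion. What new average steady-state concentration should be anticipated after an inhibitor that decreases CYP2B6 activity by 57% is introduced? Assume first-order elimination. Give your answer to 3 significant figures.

The CYP2B6 pathway (86% of clearance) falls to 0.43× activity: 0.86 × 0.43 = 0.3698.
The remaining 14% of clearance is unaffected.
CL_new/CL_old = 0.3698 + 0.14 = 0.5098.
New average steady-state concentration = baseline ÷ relative clearance = 56.4 / 0.5098 = 111 μg/mL.

111 μg/mL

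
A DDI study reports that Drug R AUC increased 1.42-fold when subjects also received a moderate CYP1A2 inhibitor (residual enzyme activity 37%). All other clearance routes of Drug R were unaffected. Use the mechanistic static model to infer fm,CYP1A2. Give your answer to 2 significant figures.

CL'/CL = 1 / 1.42 = 0.7042
0.37·fm + (1 − fm) = 0.7042
fm = (0.7042 − 1) / (0.37 − 1) = 0.47

0.47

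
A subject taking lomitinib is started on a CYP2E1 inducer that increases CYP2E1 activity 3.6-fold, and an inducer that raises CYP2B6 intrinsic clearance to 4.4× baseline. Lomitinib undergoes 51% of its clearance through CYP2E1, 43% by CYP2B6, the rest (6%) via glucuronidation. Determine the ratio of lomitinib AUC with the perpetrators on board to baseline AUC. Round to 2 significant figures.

0.26

The CYP2E1 pathway (51% of clearance) increases to 3.6× activity: 0.51 × 3.6 = 1.836.
The CYP2B6 pathway (43% of clearance) is boosted to 4.4× activity: 0.43 × 4.4 = 1.892.
Non-CYP routes (6%) are unchanged.
Relative clearance = 1.836 + 1.892 + 0.06 = 3.788.
Net AUC ratio = 1 / 3.788 = 0.26.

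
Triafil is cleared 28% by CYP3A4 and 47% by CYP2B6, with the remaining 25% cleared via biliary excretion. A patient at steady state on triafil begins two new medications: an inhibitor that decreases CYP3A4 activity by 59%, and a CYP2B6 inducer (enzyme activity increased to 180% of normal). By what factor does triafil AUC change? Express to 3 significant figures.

0.826

The CYP3A4 pathway (28% of clearance) drops to 0.41× activity: 0.28 × 0.41 = 0.1148.
The CYP2B6 pathway (47% of clearance) rises to 1.8× activity: 0.47 × 1.8 = 0.846.
Non-CYP routes (25%) are unchanged.
New clearance relative to baseline: 0.1148 + 0.846 + 0.25 = 1.2108.
Because AUC varies inversely with clearance, the combined effect is 1 / 1.2108 = 0.826.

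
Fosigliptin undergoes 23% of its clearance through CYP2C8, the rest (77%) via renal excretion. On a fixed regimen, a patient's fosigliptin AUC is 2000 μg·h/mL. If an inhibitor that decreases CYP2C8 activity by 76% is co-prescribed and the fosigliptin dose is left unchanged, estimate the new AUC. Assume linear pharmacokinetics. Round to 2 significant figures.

The CYP2C8 pathway (23% of clearance) falls to 0.24× activity: 0.23 × 0.24 = 0.0552.
Non-CYP routes (77%) are unchanged.
Relative clearance = 0.0552 + 0.77 = 0.8252.
New AUC = baseline ÷ relative clearance = 2000 / 0.8252 = 2.4 × 10³ μg·h/mL.

2.4 × 10³ μg·h/mL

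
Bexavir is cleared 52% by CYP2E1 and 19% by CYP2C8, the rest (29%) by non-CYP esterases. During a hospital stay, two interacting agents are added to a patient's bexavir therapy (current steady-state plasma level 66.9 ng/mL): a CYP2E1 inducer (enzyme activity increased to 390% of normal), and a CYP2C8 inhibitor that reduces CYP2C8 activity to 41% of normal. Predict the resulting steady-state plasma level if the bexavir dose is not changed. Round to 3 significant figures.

27.9 ng/mL

The CYP2E1 pathway (52% of clearance) rises to 3.9× activity: 0.52 × 3.9 = 2.028.
The CYP2C8 pathway (19% of clearance) is reduced to 0.41× activity: 0.19 × 0.41 = 0.0779.
Non-CYP routes (29%) are unchanged.
CL_new/CL_old = 2.028 + 0.0779 + 0.29 = 2.3959.
New steady-state plasma level = 66.9 / 2.3959 = 27.9 ng/mL (concentration scales inversely with clearance).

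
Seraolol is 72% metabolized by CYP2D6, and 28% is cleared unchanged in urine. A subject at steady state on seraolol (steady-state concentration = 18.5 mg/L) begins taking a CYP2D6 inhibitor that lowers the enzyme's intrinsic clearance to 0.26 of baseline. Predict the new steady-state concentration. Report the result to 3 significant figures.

CYP2D6: 0.72 × 0.26 = 0.1872
Other: 0.28 (unchanged)
Relative clearance = 0.1872 + 0.28 = 0.4672.
New steady-state concentration = baseline ÷ relative clearance = 18.5 / 0.4672 = 39.6 mg/L.

39.6 mg/L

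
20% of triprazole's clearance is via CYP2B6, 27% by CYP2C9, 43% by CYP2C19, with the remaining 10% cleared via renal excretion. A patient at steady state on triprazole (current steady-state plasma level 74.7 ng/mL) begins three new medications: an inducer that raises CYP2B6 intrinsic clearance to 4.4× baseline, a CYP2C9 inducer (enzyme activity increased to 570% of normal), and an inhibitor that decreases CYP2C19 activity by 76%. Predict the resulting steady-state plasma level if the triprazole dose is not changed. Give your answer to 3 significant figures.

The CYP2B6 pathway (20% of clearance) increases to 4.4× activity: 0.2 × 4.4 = 0.88.
The CYP2C9 pathway (27% of clearance) increases to 5.7× activity: 0.27 × 5.7 = 1.539.
The CYP2C19 pathway (43% of clearance) drops to 0.24× activity: 0.43 × 0.24 = 0.1032.
Non-CYP routes (10%) are unchanged.
New clearance relative to baseline: 0.88 + 1.539 + 0.1032 + 0.1 = 2.6222.
Steady-state plasma level ∝ 1/CL: new value = 74.7 / 2.6222 = 28.5 ng/mL.

28.5 ng/mL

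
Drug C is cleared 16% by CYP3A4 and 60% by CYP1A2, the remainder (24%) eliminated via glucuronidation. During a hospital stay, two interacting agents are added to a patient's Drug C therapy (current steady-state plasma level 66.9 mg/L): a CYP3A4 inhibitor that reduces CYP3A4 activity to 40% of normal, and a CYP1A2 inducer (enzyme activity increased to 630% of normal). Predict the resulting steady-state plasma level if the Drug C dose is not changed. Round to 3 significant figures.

16.4 mg/L

The CYP3A4 pathway (16% of clearance) is reduced to 0.4× activity: 0.16 × 0.4 = 0.064.
The CYP1A2 pathway (60% of clearance) rises to 6.3× activity: 0.6 × 6.3 = 3.78.
Non-CYP routes (24%) are unchanged.
New clearance relative to baseline: 0.064 + 3.78 + 0.24 = 4.084.
Dividing the baseline by the relative clearance: 66.9 / 4.084 = 16.4 mg/L.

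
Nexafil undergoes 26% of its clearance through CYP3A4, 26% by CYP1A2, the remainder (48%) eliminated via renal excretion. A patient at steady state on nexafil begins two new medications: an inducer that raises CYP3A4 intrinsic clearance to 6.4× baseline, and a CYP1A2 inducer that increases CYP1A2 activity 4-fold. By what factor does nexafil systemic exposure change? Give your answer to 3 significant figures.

The CYP3A4 pathway (26% of clearance) rises to 6.4× activity: 0.26 × 6.4 = 1.664.
The CYP1A2 pathway (26% of clearance) is boosted to 4× activity: 0.26 × 4 = 1.04.
The remaining 48% of clearance is unaffected.
CL_new/CL_old = 1.664 + 1.04 + 0.48 = 3.184.
Net systemic exposure ratio = 1 / 3.184 = 0.314.

0.314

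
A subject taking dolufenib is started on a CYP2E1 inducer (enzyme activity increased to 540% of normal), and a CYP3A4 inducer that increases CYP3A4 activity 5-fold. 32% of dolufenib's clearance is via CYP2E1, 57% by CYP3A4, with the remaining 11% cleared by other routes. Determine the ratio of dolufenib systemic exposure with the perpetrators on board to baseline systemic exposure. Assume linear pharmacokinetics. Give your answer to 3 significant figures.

0.213

The CYP2E1 pathway (32% of clearance) is boosted to 5.4× activity: 0.32 × 5.4 = 1.728.
The CYP3A4 pathway (57% of clearance) is boosted to 5× activity: 0.57 × 5 = 2.85.
The remaining 11% of clearance is unaffected.
New clearance relative to baseline: 1.728 + 2.85 + 0.11 = 4.688.
Net systemic exposure ratio = 1 / 4.688 = 0.213.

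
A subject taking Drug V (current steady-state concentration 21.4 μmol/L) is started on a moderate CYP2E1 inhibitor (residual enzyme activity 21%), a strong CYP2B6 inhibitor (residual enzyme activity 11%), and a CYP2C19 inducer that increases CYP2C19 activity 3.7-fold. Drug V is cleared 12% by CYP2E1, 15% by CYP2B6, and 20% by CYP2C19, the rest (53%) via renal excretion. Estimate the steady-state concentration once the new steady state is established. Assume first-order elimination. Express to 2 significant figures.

The CYP2E1 pathway (12% of clearance) drops to 0.21× activity: 0.12 × 0.21 = 0.0252.
The CYP2B6 pathway (15% of clearance) is reduced to 0.11× activity: 0.15 × 0.11 = 0.0165.
The CYP2C19 pathway (20% of clearance) rises to 3.7× activity: 0.2 × 3.7 = 0.74.
The remaining 53% of clearance is unaffected.
New clearance relative to baseline: 0.0252 + 0.0165 + 0.74 + 0.53 = 1.3117.
New steady-state concentration = 21.4 / 1.3117 = 16 μmol/L (concentration scales inversely with clearance).

16 μmol/L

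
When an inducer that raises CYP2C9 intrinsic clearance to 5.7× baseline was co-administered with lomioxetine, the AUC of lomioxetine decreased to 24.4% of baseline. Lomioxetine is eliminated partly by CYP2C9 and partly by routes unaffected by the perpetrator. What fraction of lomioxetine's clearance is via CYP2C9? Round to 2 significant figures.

CL'/CL = 1 / 0.244 = 4.098
5.7·fm + (1 − fm) = 4.098
fm = (4.098 − 1) / (5.7 − 1) = 0.66

0.66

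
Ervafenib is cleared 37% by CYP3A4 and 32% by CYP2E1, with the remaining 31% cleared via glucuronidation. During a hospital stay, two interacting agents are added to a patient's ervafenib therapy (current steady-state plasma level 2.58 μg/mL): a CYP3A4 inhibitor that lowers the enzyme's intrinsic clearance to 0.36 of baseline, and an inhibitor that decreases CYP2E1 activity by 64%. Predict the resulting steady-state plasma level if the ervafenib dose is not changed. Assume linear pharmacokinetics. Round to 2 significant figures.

4.6 μg/mL

CYP3A4: 0.37 × 0.36 = 0.1332
CYP2E1: 0.32 × 0.36 = 0.1152
Other: 0.31 (unchanged)
New clearance relative to baseline: 0.1332 + 0.1152 + 0.31 = 0.5584.
New steady-state plasma level = 2.58 / 0.5584 = 4.6 μg/mL (concentration scales inversely with clearance).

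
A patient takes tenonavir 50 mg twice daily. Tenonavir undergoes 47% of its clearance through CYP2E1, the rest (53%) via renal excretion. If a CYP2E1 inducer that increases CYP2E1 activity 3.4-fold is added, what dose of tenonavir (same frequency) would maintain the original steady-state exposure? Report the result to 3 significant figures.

The CYP2E1 pathway (47% of clearance) increases to 3.4× activity: 0.47 × 3.4 = 1.598.
Non-CYP routes (53%) are unchanged.
New clearance relative to baseline: 1.598 + 0.53 = 2.128.
To maintain the same steady-state level, dose must scale with clearance: new dose = 50 × 2.128 = 106 mg.

106 mg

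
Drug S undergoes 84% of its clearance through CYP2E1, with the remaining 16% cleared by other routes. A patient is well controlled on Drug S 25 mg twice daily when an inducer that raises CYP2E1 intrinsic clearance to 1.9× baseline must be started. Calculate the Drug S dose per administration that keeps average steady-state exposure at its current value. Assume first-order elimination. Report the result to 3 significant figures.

43.9 mg

The CYP2E1 pathway (84% of clearance) rises to 1.9× activity: 0.84 × 1.9 = 1.596.
Non-CYP routes (16%) are unchanged.
Relative clearance = 1.596 + 0.16 = 1.756.
Exposure is unchanged when dose changes in proportion to clearance. New dose = 25 mg × 1.756 = 43.9 mg.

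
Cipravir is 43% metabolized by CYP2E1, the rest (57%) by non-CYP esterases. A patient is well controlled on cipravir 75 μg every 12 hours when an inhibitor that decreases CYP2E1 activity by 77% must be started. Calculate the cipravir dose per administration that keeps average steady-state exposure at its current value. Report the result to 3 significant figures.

CYP2E1: 0.43 × 0.23 = 0.0989
Other: 0.57 (unchanged)
Relative clearance = 0.0989 + 0.57 = 0.6689.
To maintain the same steady-state level, dose must scale with clearance: new dose = 75 × 0.6689 = 50.2 μg.

50.2 μg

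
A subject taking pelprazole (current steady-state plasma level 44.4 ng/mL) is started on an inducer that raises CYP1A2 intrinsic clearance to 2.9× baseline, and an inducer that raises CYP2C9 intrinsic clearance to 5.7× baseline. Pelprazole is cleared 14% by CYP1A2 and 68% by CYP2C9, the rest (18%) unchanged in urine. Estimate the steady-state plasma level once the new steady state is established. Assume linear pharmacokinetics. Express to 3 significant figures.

9.95 ng/mL

The CYP1A2 pathway (14% of clearance) increases to 2.9× activity: 0.14 × 2.9 = 0.406.
The CYP2C9 pathway (68% of clearance) rises to 5.7× activity: 0.68 × 5.7 = 3.876.
The remaining 18% of clearance is unaffected.
Relative clearance = 0.406 + 3.876 + 0.18 = 4.462.
Dividing the baseline by the relative clearance: 44.4 / 4.462 = 9.95 ng/mL.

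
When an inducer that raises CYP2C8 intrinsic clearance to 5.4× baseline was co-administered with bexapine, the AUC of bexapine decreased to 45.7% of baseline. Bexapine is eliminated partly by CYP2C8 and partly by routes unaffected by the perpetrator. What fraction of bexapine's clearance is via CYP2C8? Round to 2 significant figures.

0.27

Let x = fm,CYP2C8. Because AUC ∝ 1/CL, relative clearance rose to 1/0.457 = 2.188.
Only the CYP2C8 route changed, so 2.188 = x·5.4 + (1 − x), giving x = 0.27.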